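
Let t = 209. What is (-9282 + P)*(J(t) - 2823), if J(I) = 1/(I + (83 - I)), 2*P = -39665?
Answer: 6821760266/83 ≈ 8.2190e+7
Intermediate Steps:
P = -39665/2 (P = (½)*(-39665) = -39665/2 ≈ -19833.)
J(I) = 1/83
(-9282 + P)*(J(t) - 2823) = (-9282 - 39665/2)*(1/83 - 2823) = -58229/2*(-234308/83) = 6821760266/83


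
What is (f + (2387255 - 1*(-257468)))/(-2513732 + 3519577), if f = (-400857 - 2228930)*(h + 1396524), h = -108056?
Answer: -3388393751593/1005845 ≈ -3.3687e+6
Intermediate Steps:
f = -3388396396316 (f = (-400857 - 2228930)*(-108056 + 1396524) = -2629787*1288468 = -3388396396316)
(f + (2387255 - 1*(-257468)))/(-2513732 + 3519577) = (-3388396396316 + (2387255 - 1*(-257468)))/(-2513732 + 3519577) = (-3388396396316 + (2387255 + 257468))/1005845 = (-3388396396316 + 2644723)*(1/1005845) = -3388393751593*1/1005845 = -3388393751593/1005845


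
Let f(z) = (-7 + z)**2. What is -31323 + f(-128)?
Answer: -13098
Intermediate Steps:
-31323 + f(-128) = -31323 + (-7 - 128)**2 = -31323 + (-135)**2 = -31323 + 18225 = -13098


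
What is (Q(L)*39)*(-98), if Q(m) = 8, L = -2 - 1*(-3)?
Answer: -30576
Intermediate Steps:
L = 1 (L = -2 + 3 = 1)
(Q(L)*39)*(-98) = (8*39)*(-98) = 312*(-98) = -30576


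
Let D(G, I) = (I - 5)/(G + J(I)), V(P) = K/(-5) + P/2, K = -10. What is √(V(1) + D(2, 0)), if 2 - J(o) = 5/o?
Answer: √10/2 ≈ 1.5811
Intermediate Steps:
V(P) = 2 + P/2 (V(P) = -10/(-5) + P/2 = -10*(-⅕) + P*(½) = 2 + P/2)
J(o) = 2 - 5/o
D(G, I) = (-5 + I)/(2 + G - 5/I) (D(G, I) = (I - 5)/(G + (2 - 5/I)) = (-5 + I)/(2 + G - 5/I))
√(V(1) + D(2, 0)) = √((2 + (½)*1) + 0*(-5 + 0)/(-5 + 2*0 + 2*0)) = √((2 + ½) + 0*(-5)/(-5 + 0 + 0)) = √(5/2 + 0*(-5)/(-5)) = √(5/2 + 0*(-⅕)*(-5)) = √(5/2 + 0) = √(5/2) = √10/2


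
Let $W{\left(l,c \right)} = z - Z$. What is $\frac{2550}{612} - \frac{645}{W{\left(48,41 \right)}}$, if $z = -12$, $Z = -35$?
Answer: $- \frac{3295}{138} \approx -23.877$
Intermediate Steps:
$W{\left(l,c \right)} = 23$ ($W{\left(l,c \right)} = -12 - -35 = -12 + 35 = 23$)
$\frac{2550}{612} - \frac{645}{W{\left(48,41 \right)}} = \frac{2550}{612} - \frac{645}{23} = 2550 \cdot \frac{1}{612} - \frac{645}{23} = \frac{25}{6} - \frac{645}{23} = - \frac{3295}{138}$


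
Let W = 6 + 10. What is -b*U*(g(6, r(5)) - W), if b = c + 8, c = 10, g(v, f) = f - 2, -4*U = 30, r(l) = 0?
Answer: -2430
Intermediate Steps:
W = 16
U = -15/2 (U = -¼*30 = -15/2 ≈ -7.5000)
g(v, f) = -2 + f
b = 18 (b = 10 + 8 = 18)
-b*U*(g(6, r(5)) - W) = -18*(-15/2)*((-2 + 0) - 1*16) = -(-135)*(-2 - 16) = -(-135)*(-18) = -1*2430 = -2430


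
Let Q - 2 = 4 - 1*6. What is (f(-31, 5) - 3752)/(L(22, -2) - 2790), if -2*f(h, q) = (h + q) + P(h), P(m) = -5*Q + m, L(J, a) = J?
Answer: 7447/5536 ≈ 1.3452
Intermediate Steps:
Q = 0 (Q = 2 + (4 - 1*6) = 2 + (4 - 6) = 2 - 2 = 0)
P(m) = m (P(m) = -5*0 + m = 0 + m = m)
f(h, q) = -h - q/2 (f(h, q) = -((h + q) + h)/2 = -(q + 2*h)/2 = -h - q/2)
(f(-31, 5) - 3752)/(L(22, -2) - 2790) = ((-1*(-31) - ½*5) - 3752)/(22 - 2790) = ((31 - 5/2) - 3752)/(-2768) = (57/2 - 3752)*(-1/2768) = -7447/2*(-1/2768) = 7447/5536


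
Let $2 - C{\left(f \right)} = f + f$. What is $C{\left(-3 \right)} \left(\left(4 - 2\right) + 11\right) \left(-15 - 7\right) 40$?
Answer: $-91520$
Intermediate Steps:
$C{\left(f \right)} = 2 - 2 f$ ($C{\left(f \right)} = 2 - \left(f + f\right) = 2 - 2 f$)
$C{\left(-3 \right)} \left(\left(4 - 2\right) + 11\right) \left(-15 - 7\right) 40 = \left(2 - -6\right) \left(\left(4 - 2\right) + 11\right) \left(-15 - 7\right) 40 = \left(2 + 6\right) \left(\left(4 - 2\right) + 11\right) \left(-22\right) 40 = 8 \left(2 + 11\right) \left(-22\right) 40 = 8 \cdot 13 \left(-22\right) 40 = 8 \left(-286\right) 40 = \left(-2288\right) 40 = -91520$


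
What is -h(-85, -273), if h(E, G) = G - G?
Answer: 0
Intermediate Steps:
h(E, G) = 0
-h(-85, -273) = -1*0 = 0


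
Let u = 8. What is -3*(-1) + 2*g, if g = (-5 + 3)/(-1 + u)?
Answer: 17/7 ≈ 2.4286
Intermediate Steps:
g = -2/7 (g = (-5 + 3)/(-1 + 8) = -2/7 ≈ -0.28571)
-3*(-1) + 2*g = -3*(-1) + 2*(-2/7) = 3 - 4/7 = 17/7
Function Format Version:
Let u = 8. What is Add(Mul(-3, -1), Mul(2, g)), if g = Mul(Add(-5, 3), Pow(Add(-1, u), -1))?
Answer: Rational(17, 7) ≈ 2.4286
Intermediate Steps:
g = Rational(-2, 7) (g = Mul(Add(-5, 3), Pow(Add(-1, 8), -1)) = Mul(-2, Pow(7, -1)) = Mul(-2, Rational(1, 7)) = Rational(-2, 7) ≈ -0.28571)
Add(Mul(-3, -1), Mul(2, g)) = Add(Mul(-3, -1), Mul(2, Rational(-2, 7))) = Add(3, Rational(-4, 7)) = Rational(17, 7)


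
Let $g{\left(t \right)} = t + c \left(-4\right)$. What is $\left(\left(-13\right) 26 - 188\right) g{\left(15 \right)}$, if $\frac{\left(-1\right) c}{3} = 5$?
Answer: $-39450$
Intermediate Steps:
$c = -15$ ($c = \left(-3\right) 5 = -15$)
$g{\left(t \right)} = 60 + t$ ($g{\left(t \right)} = t - -60 = t + 60 = 60 + t$)
$\left(\left(-13\right) 26 - 188\right) g{\left(15 \right)} = \left(\left(-13\right) 26 - 188\right) \left(60 + 15\right) = \left(-338 - 188\right) 75 = \left(-526\right) 75 = -39450$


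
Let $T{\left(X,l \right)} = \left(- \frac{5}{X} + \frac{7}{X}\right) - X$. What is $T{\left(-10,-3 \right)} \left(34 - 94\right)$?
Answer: $-588$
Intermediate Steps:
$T{\left(X,l \right)} = - X + \frac{2}{X}$ ($T{\left(X,l \right)} = \frac{2}{X} - X = - X + \frac{2}{X}$)
$T{\left(-10,-3 \right)} \left(34 - 94\right) = \left(\left(-1\right) \left(-10\right) + \frac{2}{-10}\right) \left(34 - 94\right) = \left(10 + 2 \left(- \frac{1}{10}\right)\right) \left(-60\right) = \left(10 - \frac{1}{5}\right) \left(-60\right) = \frac{49}{5} \left(-60\right) = -588$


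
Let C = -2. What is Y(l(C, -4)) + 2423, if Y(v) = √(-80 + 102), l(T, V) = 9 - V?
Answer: 2423 + √22 ≈ 2427.7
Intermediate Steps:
Y(v) = √22
Y(l(C, -4)) + 2423 = √22 + 2423 = 2423 + √22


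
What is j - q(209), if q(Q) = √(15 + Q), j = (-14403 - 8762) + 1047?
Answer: -22118 - 4*√14 ≈ -22133.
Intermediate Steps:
j = -22118 (j = -23165 + 1047 = -22118)
j - q(209) = -22118 - √(15 + 209) = -22118 - √224 = -22118 - 4*√14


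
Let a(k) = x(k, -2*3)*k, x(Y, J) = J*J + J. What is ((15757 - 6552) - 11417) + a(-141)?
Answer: -6442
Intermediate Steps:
x(Y, J) = J + J**2 (x(Y, J) = J**2 + J = J + J**2)
a(k) = 30*k (a(k) = ((-2*3)*(1 - 2*3))*k = (-6*(1 - 6))*k = (-6*(-5))*k = 30*k)
((15757 - 6552) - 11417) + a(-141) = ((15757 - 6552) - 11417) + 30*(-141) = (9205 - 11417) - 4230 = -2212 - 4230 = -6442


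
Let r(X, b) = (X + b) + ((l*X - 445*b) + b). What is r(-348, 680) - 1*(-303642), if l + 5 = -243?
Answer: 88358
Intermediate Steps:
l = -248 (l = -5 - 243 = -248)
r(X, b) = -443*b - 247*X (r(X, b) = (X + b) + ((-248*X - 445*b) + b) = (X + b) + ((-445*b - 248*X) + b) = (X + b) + (-444*b - 248*X) = -443*b - 247*X)
r(-348, 680) - 1*(-303642) = (-443*680 - 247*(-348)) - 1*(-303642) = (-301240 + 85956) + 303642 = -215284 + 303642 = 88358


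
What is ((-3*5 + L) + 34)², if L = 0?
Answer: 361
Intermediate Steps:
((-3*5 + L) + 34)² = ((-3*5 + 0) + 34)² = ((-15 + 0) + 34)² = (-15 + 34)² = 19² = 361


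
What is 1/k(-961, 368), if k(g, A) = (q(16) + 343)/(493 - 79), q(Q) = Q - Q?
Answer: 414/343 ≈ 1.2070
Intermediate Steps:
q(Q) = 0
k(g, A) = 343/414 (k(g, A) = (0 + 343)/(493 - 79) = 343/414)
1/k(-961, 368) = 1/(343/414) = 414/343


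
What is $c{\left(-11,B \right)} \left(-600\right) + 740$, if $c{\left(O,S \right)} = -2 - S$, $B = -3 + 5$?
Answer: $3140$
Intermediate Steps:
$B = 2$
$c{\left(-11,B \right)} \left(-600\right) + 740 = \left(-2 - 2\right) \left(-600\right) + 740 = \left(-4\right) \left(-600\right) + 740 = 2400 + 740 = 3140$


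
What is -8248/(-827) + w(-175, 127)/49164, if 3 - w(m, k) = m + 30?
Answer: 101406767/10164657 ≈ 9.9764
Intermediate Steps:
w(m, k) = -27 - m (w(m, k) = 3 - (m + 30) = 3 - (30 + m) = 3 + (-30 - m) = -27 - m)
-8248/(-827) + w(-175, 127)/49164 = -8248/(-827) + (-27 - 1*(-175))/49164 = -8248*(-1/827) + (-27 + 175)*(1/49164) = 8248/827 + 148*(1/49164) = 8248/827 + 37/12291 = 101406767/10164657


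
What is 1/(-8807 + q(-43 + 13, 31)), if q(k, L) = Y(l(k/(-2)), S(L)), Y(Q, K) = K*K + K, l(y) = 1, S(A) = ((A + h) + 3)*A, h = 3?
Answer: 1/1307949 ≈ 7.6456e-7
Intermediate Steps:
S(A) = A*(6 + A) (S(A) = ((A + 3) + 3)*A = ((3 + A) + 3)*A = (6 + A)*A = A*(6 + A))
Y(Q, K) = K + K² (Y(Q, K) = K² + K = K + K²)
q(k, L) = L*(1 + L*(6 + L))*(6 + L) (q(k, L) = (L*(6 + L))*(1 + L*(6 + L)) = L*(1 + L*(6 + L))*(6 + L))
1/(-8807 + q(-43 + 13, 31)) = 1/(-8807 + 31*(1 + 31*(6 + 31))*(6 + 31)) = 1/(-8807 + 31*(1 + 31*37)*37) = 1/(-8807 + 31*(1 + 1147)*37) = 1/(-8807 + 31*1148*37) = 1/(-8807 + 1316756) = 1/1307949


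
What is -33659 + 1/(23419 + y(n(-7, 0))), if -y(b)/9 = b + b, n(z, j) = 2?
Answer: -787048396/23383 ≈ -33659.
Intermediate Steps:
y(b) = -18*b (y(b) = -9*(b + b) = -18*b)
-33659 + 1/(23419 + y(n(-7, 0))) = -33659 + 1/(23419 - 18*2) = -33659 + 1/(23419 - 36) = -33659 + 1/23383 = -787048396/23383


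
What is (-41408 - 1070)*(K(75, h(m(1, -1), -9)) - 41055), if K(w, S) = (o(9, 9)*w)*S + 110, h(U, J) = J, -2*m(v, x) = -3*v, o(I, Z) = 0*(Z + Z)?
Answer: 1739261710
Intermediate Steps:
o(I, Z) = 0 (o(I, Z) = 0*(2*Z) = 0)
m(v, x) = 3*v/2 (m(v, x) = -(-3)*v/2 = 3*v/2)
K(w, S) = 110 (K(w, S) = (0*w)*S + 110 = 0*S + 110 = 0 + 110 = 110)
(-41408 - 1070)*(K(75, h(m(1, -1), -9)) - 41055) = (-41408 - 1070)*(110 - 41055) = -42478*(-40945) = 1739261710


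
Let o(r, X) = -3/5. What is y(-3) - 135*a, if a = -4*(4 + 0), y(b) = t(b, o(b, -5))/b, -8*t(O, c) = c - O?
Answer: 21601/10 ≈ 2160.1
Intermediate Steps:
o(r, X) = -3/5 (o(r, X) = -3*1/5 = -3/5)
t(O, c) = -c/8 + O/8 (t(O, c) = -(c - O)/8 = -c/8 + O/8)
y(b) = (3/40 + b/8)/b (y(b) = (-1/8*(-3/5) + b/8)/b = (3/40 + b/8)/b)
a = -16 (a = -4*4 = -16)
y(-3) - 135*a = (1/40)*(3 + 5*(-3))/(-3) - 135*(-16) = (1/40)*(-1/3)*(3 - 15) + 2160 = (1/40)*(-1/3)*(-12) + 2160 = 1/10 + 2160 = 21601/10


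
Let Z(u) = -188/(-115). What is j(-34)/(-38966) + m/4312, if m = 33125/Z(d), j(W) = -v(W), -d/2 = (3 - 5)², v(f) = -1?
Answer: 74217647797/15794010848 ≈ 4.6991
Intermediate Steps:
d = -8 (d = -2*(3 - 5)² = -2*(-2)² = -2*4 = -8)
j(W) = 1 (j(W) = -1*(-1) = 1)
Z(u) = 188/115 (Z(u) = -188*(-1/115) = 188/115)
m = 3809375/188 (m = 33125/(188/115) = 33125*(115/188) = 3809375/188 ≈ 20263.)
j(-34)/(-38966) + m/4312 = 1/(-38966) + (3809375/188)/4312 = 1*(-1/38966) + (3809375/188)*(1/4312) = -1/38966 + 3809375/810656 = 74217647797/15794010848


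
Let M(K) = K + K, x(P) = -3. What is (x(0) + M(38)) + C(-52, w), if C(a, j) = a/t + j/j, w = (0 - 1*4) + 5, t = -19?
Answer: 1458/19 ≈ 76.737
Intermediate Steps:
M(K) = 2*K
w = 1 (w = (0 - 4) + 5 = -4 + 5 = 1)
C(a, j) = 1 - a/19 (C(a, j) = a/(-19) + j/j = a*(-1/19) + 1 = -a/19 + 1 = 1 - a/19)
(x(0) + M(38)) + C(-52, w) = (-3 + 2*38) + (1 - 1/19*(-52)) = (-3 + 76) + (1 + 52/19) = 73 + 71/19 = 1458/19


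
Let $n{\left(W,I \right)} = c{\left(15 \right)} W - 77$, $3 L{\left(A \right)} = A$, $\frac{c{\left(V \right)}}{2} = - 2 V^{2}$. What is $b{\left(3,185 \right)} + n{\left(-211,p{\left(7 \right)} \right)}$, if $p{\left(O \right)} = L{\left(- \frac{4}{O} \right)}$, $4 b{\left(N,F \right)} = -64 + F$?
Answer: $\frac{759413}{4} \approx 1.8985 \cdot 10^{5}$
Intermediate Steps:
$c{\left(V \right)} = - 4 V^{2}$ ($c{\left(V \right)} = 2 \left(- 2 V^{2}\right) = - 4 V^{2}$)
$L{\left(A \right)} = \frac{A}{3}$
$b{\left(N,F \right)} = -16 + \frac{F}{4}$ ($b{\left(N,F \right)} = \frac{-64 + F}{4} = -16 + \frac{F}{4}$)
$p{\left(O \right)} = - \frac{4}{3 O}$ ($p{\left(O \right)} = \frac{\left(-4\right) \frac{1}{O}}{3} = - \frac{4}{3 O}$)
$n{\left(W,I \right)} = -77 - 900 W$ ($n{\left(W,I \right)} = - 4 \cdot 15^{2} W - 77 = \left(-4\right) 225 W - 77 = - 900 W - 77 = -77 - 900 W$)
$b{\left(3,185 \right)} + n{\left(-211,p{\left(7 \right)} \right)} = \left(-16 + \frac{1}{4} \cdot 185\right) - -189823 = \left(-16 + \frac{185}{4}\right) + \left(-77 + 189900\right) = \frac{121}{4} + 189823 = \frac{759413}{4}$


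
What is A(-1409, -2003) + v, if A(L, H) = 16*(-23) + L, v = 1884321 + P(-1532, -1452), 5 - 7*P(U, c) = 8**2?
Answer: 13177749/7 ≈ 1.8825e+6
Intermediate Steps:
P(U, c) = -59/7 (P(U, c) = 5/7 - 1/7*8**2 = 5/7 - 1/7*64 = 5/7 - 64/7 = -59/7)
v = 13190188/7 (v = 1884321 - 59/7 = 13190188/7 ≈ 1.8843e+6)
A(L, H) = -368 + L
A(-1409, -2003) + v = (-368 - 1409) + 13190188/7 = -1777 + 13190188/7 = 13177749/7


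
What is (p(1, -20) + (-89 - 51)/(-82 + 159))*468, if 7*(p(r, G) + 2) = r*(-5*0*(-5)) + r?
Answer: -132444/77 ≈ -1720.1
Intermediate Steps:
p(r, G) = -2 + r/7 (p(r, G) = -2 + (r*(-5*0*(-5)) + r)/7 = -2 + (r*(0*(-5)) + r)/7 = -2 + (r*0 + r)/7 = -2 + (0 + r)/7 = -2 + r/7)
(p(1, -20) + (-89 - 51)/(-82 + 159))*468 = ((-2 + (⅐)*1) + (-89 - 51)/(-82 + 159))*468 = ((-2 + ⅐) - 140/77)*468 = (-13/7 - 140*1/77)*468 = (-13/7 - 20/11)*468 = -283/77*468 = -132444/77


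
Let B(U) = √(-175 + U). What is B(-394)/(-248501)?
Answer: -I*√569/248501 ≈ -9.599e-5*I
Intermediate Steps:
B(-394)/(-248501) = √(-175 - 394)/(-248501) = √(-569)*(-1/248501) = (I*√569)*(-1/248501) = -I*√569/248501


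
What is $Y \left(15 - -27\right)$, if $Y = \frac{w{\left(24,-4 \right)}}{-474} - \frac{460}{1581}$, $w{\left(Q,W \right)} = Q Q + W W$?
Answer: $- \frac{2692648}{41633} \approx -64.676$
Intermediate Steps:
$w{\left(Q,W \right)} = Q^{2} + W^{2}$
$Y = - \frac{192332}{124899}$ ($Y = \frac{24^{2} + \left(-4\right)^{2}}{-474} - \frac{460}{1581} = \left(576 + 16\right) \left(- \frac{1}{474}\right) - \frac{460}{1581} = 592 \left(- \frac{1}{474}\right) - \frac{460}{1581} = - \frac{296}{237} - \frac{460}{1581} = - \frac{192332}{124899} \approx -1.5399$)
$Y \left(15 - -27\right) = - \frac{192332 \left(15 - -27\right)}{124899} = - \frac{192332 \left(15 + 27\right)}{124899} = \left(- \frac{192332}{124899}\right) 42 = - \frac{2692648}{41633}$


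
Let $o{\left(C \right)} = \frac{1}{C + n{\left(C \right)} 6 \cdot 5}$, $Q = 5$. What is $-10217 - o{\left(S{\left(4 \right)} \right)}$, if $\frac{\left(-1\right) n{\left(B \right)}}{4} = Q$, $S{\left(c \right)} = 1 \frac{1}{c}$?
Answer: $- \frac{24510579}{2399} \approx -10217.0$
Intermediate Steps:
$S{\left(c \right)} = \frac{1}{c}$
$n{\left(B \right)} = -20$ ($n{\left(B \right)} = \left(-4\right) 5 = -20$)
$o{\left(C \right)} = \frac{1}{-600 + C}$ ($o{\left(C \right)} = \frac{1}{C + \left(-20\right) 6 \cdot 5} = \frac{1}{C - 600} = \frac{1}{-600 + C}$)
$-10217 - o{\left(S{\left(4 \right)} \right)} = -10217 - \frac{1}{-600 + \frac{1}{4}} = -10217 - \frac{1}{- \frac{2399}{4}} = -10217 - - \frac{4}{2399} = -10217 + \frac{4}{2399} = - \frac{24510579}{2399}$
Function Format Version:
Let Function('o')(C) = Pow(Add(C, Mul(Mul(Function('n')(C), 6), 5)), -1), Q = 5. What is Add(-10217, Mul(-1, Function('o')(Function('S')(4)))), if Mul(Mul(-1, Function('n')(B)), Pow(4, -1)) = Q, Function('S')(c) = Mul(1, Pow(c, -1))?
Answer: Rational(-24510579, 2399) ≈ -10217.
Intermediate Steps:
Function('S')(c) = Pow(c, -1)
Function('n')(B) = -20 (Function('n')(B) = Mul(-4, 5) = -20)
Function('o')(C) = Pow(Add(-600, C), -1) (Function('o')(C) = Pow(Add(C, Mul(Mul(-20, 6), 5)), -1) = Pow(Add(C, Mul(-120, 5)), -1) = Pow(Add(C, -600), -1) = Pow(Add(-600, C), -1))
Add(-10217, Mul(-1, Function('o')(Function('S')(4)))) = Add(-10217, Mul(-1, Pow(Add(-600, Pow(4, -1)), -1))) = Add(-10217, Mul(-1, Pow(Add(-600, Rational(1, 4)), -1))) = Add(-10217, Mul(-1, Pow(Rational(-2399, 4), -1))) = Add(-10217, Mul(-1, Rational(-4, 2399))) = Add(-10217, Rational(4, 2399)) = Rational(-24510579, 2399)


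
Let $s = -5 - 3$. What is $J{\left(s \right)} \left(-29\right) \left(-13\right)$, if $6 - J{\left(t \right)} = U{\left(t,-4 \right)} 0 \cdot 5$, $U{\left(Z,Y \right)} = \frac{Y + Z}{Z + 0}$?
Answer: $2262$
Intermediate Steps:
$s = -8$
$U{\left(Z,Y \right)} = \frac{Y + Z}{Z}$
$J{\left(t \right)} = 6$ ($J{\left(t \right)} = 6 - \frac{-4 + t}{t} 0 \cdot 5 = 6 - 0 \cdot 5 = 6 - 0 = 6 + 0 = 6$)
$J{\left(s \right)} \left(-29\right) \left(-13\right) = 6 \left(-29\right) \left(-13\right) = \left(-174\right) \left(-13\right) = 2262$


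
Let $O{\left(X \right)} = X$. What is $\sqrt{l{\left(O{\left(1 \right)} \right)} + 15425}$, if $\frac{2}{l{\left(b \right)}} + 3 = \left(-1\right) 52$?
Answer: $\frac{\sqrt{46660515}}{55} \approx 124.2$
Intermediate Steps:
$l{\left(b \right)} = - \frac{2}{55}$ ($l{\left(b \right)} = \frac{2}{-3 - 52} = \frac{2}{-55} = 2 \left(- \frac{1}{55}\right) = - \frac{2}{55}$)
$\sqrt{l{\left(O{\left(1 \right)} \right)} + 15425} = \sqrt{- \frac{2}{55} + 15425} = \sqrt{\frac{848373}{55}} = \frac{\sqrt{46660515}}{55}$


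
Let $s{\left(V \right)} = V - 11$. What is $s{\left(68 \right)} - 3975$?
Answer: $-3918$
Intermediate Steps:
$s{\left(V \right)} = -11 + V$ ($s{\left(V \right)} = V - 11 = -11 + V$)
$s{\left(68 \right)} - 3975 = \left(-11 + 68\right) - 3975 = 57 - 3975 = -3918$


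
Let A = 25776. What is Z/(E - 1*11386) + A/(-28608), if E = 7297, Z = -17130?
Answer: 2671229/812348 ≈ 3.2883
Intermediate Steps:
Z/(E - 1*11386) + A/(-28608) = -17130/(7297 - 1*11386) + 25776/(-28608) = -17130/(7297 - 11386) + 25776*(-1/28608) = -17130/(-4089) - 537/596 = -17130*(-1/4089) - 537/596 = 5710/1363 - 537/596 = 2671229/812348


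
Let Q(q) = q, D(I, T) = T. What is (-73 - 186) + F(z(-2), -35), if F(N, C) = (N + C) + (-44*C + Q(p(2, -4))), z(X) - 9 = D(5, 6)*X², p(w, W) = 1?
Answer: 1280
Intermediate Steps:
z(X) = 9 + 6*X²
F(N, C) = 1 + N - 43*C (F(N, C) = (N + C) + (-44*C + 1) = (C + N) + (1 - 44*C) = 1 + N - 43*C)
(-73 - 186) + F(z(-2), -35) = (-73 - 186) + (1 + (9 + 6*(-2)²) - 43*(-35)) = -259 + (1 + (9 + 6*4) + 1505) = -259 + (1 + (9 + 24) + 1505) = -259 + (1 + 33 + 1505) = -259 + 1539 = 1280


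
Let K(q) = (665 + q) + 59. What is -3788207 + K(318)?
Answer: -3787165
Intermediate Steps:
K(q) = 724 + q
-3788207 + K(318) = -3788207 + (724 + 318) = -3788207 + 1042 = -3787165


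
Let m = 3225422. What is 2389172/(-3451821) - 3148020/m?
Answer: -4203822878/2520049659 ≈ -1.6681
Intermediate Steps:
2389172/(-3451821) - 3148020/m = 2389172/(-3451821) - 3148020/3225422 = 2389172*(-1/3451821) - 3148020*1/3225422 = -2389172/3451821 - 1574010/1612711 = -4203822878/2520049659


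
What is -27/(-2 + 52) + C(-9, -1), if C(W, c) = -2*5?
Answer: -527/50 ≈ -10.540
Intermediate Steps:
C(W, c) = -10
-27/(-2 + 52) + C(-9, -1) = -27/(-2 + 52) - 10 = -27/50 - 10 = -527/50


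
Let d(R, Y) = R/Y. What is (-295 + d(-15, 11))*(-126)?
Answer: 410760/11 ≈ 37342.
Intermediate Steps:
(-295 + d(-15, 11))*(-126) = (-295 - 15/11)*(-126) = -3260/11*(-126) = 410760/11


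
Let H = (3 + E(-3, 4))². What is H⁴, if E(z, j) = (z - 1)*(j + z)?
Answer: 1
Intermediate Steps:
E(z, j) = (-1 + z)*(j + z)
H = 1 (H = (3 + ((-3)² - 1*4 - 1*(-3) + 4*(-3)))² = (3 + (9 - 4 + 3 - 12))² = (3 - 4)² = (-1)² = 1)
H⁴ = 1⁴ = 1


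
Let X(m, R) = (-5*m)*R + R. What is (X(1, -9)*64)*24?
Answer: 55296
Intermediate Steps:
X(m, R) = R - 5*R*m (X(m, R) = -5*R*m + R = R - 5*R*m)
(X(1, -9)*64)*24 = (-9*(1 - 5*1)*64)*24 = (-9*(1 - 5)*64)*24 = (-9*(-4)*64)*24 = (36*64)*24 = 2304*24 = 55296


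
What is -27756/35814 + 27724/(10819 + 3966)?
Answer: 97089146/88251665 ≈ 1.1001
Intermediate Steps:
-27756/35814 + 27724/(10819 + 3966) = -27756*1/35814 + 27724/14785 = -4626/5969 + 27724*(1/14785) = -4626/5969 + 27724/14785 = 97089146/88251665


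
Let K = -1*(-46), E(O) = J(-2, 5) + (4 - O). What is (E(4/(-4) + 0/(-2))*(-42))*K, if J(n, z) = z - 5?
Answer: -9660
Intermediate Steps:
J(n, z) = -5 + z
E(O) = 4 - O (E(O) = (-5 + 5) + (4 - O) = 0 + (4 - O) = 4 - O)
K = 46
(E(4/(-4) + 0/(-2))*(-42))*K = ((4 - (4/(-4) + 0/(-2)))*(-42))*46 = ((4 - (4*(-¼) + 0*(-½)))*(-42))*46 = ((4 - (-1 + 0))*(-42))*46 = ((4 - 1*(-1))*(-42))*46 = ((4 + 1)*(-42))*46 = (5*(-42))*46 = -210*46 = -9660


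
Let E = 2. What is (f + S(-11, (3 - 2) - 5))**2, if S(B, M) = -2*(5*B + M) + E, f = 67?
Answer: 34969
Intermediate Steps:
S(B, M) = 2 - 10*B - 2*M (S(B, M) = -2*(5*B + M) + 2 = -2*(M + 5*B) + 2 = (-10*B - 2*M) + 2 = 2 - 10*B - 2*M)
(f + S(-11, (3 - 2) - 5))**2 = (67 + (2 - 10*(-11) - 2*((3 - 2) - 5)))**2 = (67 + (2 + 110 - 2*(1 - 5)))**2 = (67 + (2 + 110 - 2*(-4)))**2 = (67 + (2 + 110 + 8))**2 = (67 + 120)**2 = 187**2 = 34969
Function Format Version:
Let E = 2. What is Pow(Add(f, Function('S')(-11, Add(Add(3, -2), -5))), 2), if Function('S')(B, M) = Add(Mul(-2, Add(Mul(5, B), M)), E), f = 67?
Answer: 34969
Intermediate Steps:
Function('S')(B, M) = Add(2, Mul(-10, B), Mul(-2, M)) (Function('S')(B, M) = Add(Mul(-2, Add(Mul(5, B), M)), 2) = Add(Mul(-2, Add(M, Mul(5, B))), 2) = Add(Add(Mul(-10, B), Mul(-2, M)), 2) = Add(2, Mul(-10, B), Mul(-2, M)))
Pow(Add(f, Function('S')(-11, Add(Add(3, -2), -5))), 2) = Pow(Add(67, Add(2, Mul(-10, -11), Mul(-2, Add(Add(3, -2), -5)))), 2) = Pow(Add(67, Add(2, 110, Mul(-2, Add(1, -5)))), 2) = Pow(Add(67, Add(2, 110, Mul(-2, -4))), 2) = Pow(Add(67, Add(2, 110, 8)), 2) = Pow(Add(67, 120), 2) = Pow(187, 2) = 34969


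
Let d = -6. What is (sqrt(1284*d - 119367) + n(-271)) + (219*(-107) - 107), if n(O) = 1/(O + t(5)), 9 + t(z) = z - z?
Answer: -6591201/280 + 3*I*sqrt(14119) ≈ -23540.0 + 356.47*I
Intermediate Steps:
t(z) = -9 (t(z) = -9 + (z - z) = -9 + 0 = -9)
n(O) = 1/(-9 + O) (n(O) = 1/(O - 9) = 1/(-9 + O))
(sqrt(1284*d - 119367) + n(-271)) + (219*(-107) - 107) = (sqrt(1284*(-6) - 119367) + 1/(-9 - 271)) + (219*(-107) - 107) = (sqrt(-7704 - 119367) + 1/(-280)) + (-23433 - 107) = (sqrt(-127071) - 1/280) - 23540 = (3*I*sqrt(14119) - 1/280) - 23540 = (-1/280 + 3*I*sqrt(14119)) - 23540 = -6591201/280 + 3*I*sqrt(14119)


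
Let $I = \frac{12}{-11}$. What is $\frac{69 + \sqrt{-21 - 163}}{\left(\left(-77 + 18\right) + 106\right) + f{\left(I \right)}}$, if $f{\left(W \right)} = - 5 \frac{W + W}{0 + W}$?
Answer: $\frac{69}{37} + \frac{2 i \sqrt{46}}{37} \approx 1.8649 + 0.36661 i$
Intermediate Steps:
$I = - \frac{12}{11}$ ($I = 12 \left(- \frac{1}{11}\right) = - \frac{12}{11} \approx -1.0909$)
$f{\left(W \right)} = -10$ ($f{\left(W \right)} = - 5 \frac{2 W}{W} = \left(-5\right) 2 = -10$)
$\frac{69 + \sqrt{-21 - 163}}{\left(\left(-77 + 18\right) + 106\right) + f{\left(I \right)}} = \frac{69 + \sqrt{-21 - 163}}{\left(\left(-77 + 18\right) + 106\right) - 10} = \frac{69 + \sqrt{-184}}{\left(-59 + 106\right) - 10} = \frac{69 + 2 i \sqrt{46}}{47 - 10} = \frac{69 + 2 i \sqrt{46}}{37} = \left(69 + 2 i \sqrt{46}\right) \frac{1}{37} = \frac{69}{37} + \frac{2 i \sqrt{46}}{37}$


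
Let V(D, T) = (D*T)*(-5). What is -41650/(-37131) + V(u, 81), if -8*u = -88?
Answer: -165376955/37131 ≈ -4453.9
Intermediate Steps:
u = 11 (u = -⅛*(-88) = 11)
V(D, T) = -5*D*T
-41650/(-37131) + V(u, 81) = -41650/(-37131) - 5*11*81 = -41650*(-1/37131) - 4455 = 41650/37131 - 4455 = -165376955/37131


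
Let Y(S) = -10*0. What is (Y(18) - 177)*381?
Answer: -67437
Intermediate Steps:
Y(S) = 0
(Y(18) - 177)*381 = (0 - 177)*381 = -177*381 = -67437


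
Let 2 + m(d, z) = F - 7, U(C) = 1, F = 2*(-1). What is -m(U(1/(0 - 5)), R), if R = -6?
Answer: 11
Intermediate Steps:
F = -2
m(d, z) = -11 (m(d, z) = -2 + (-2 - 7) = -2 - 9 = -11)
-m(U(1/(0 - 5)), R) = -1*(-11) = 11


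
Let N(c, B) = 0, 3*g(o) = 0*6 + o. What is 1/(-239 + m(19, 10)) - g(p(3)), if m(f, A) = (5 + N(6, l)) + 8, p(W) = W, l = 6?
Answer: -227/226 ≈ -1.0044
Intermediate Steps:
g(o) = o/3 (g(o) = (0*6 + o)/3 = (0 + o)/3 = o/3)
m(f, A) = 13 (m(f, A) = (5 + 0) + 8 = 5 + 8 = 13)
1/(-239 + m(19, 10)) - g(p(3)) = 1/(-239 + 13) - 3/3 = 1/(-226) - 1*1 = -1/226 - 1 = -227/226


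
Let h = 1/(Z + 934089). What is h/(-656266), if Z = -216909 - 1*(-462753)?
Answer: -1/774349910178 ≈ -1.2914e-12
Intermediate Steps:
Z = 245844 (Z = -216909 + 462753 = 245844)
h = 1/1179933 (h = 1/(245844 + 934089) = 1/1179933 ≈ 8.4751e-7)
h/(-656266) = (1/1179933)/(-656266) = (1/1179933)*(-1/656266) = -1/774349910178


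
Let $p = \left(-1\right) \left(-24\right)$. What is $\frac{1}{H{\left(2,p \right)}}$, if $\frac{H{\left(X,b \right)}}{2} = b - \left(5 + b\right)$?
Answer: $- \frac{1}{10} \approx -0.1$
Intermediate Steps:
$p = 24$
$H{\left(X,b \right)} = -10$ ($H{\left(X,b \right)} = 2 \left(b - \left(5 + b\right)\right) = 2 \left(-5\right) = -10$)
$\frac{1}{H{\left(2,p \right)}} = \frac{1}{-10} = - \frac{1}{10}$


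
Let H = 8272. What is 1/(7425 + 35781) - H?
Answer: -357400031/43206 ≈ -8272.0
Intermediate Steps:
1/(7425 + 35781) - H = 1/(7425 + 35781) - 1*8272 = 1/43206 - 8272 = -357400031/43206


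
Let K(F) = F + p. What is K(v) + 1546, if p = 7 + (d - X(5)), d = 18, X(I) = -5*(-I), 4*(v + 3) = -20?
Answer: 1538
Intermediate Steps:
v = -8 (v = -3 + (¼)*(-20) = -3 - 5 = -8)
X(I) = 5*I (X(I) = -(-5)*I = 5*I)
p = 0 (p = 7 + (18 - 5*5) = 7 + (18 - 1*25) = 7 + (18 - 25) = 7 - 7 = 0)
K(F) = F (K(F) = F + 0 = F)
K(v) + 1546 = -8 + 1546 = 1538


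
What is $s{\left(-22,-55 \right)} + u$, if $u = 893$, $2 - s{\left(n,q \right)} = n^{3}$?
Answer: $11543$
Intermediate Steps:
$s{\left(n,q \right)} = 2 - n^{3}$
$s{\left(-22,-55 \right)} + u = \left(2 - \left(-22\right)^{3}\right) + 893 = \left(2 - -10648\right) + 893 = \left(2 + 10648\right) + 893 = 10650 + 893 = 11543$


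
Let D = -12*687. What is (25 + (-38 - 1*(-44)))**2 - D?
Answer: 9205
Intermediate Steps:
D = -8244
(25 + (-38 - 1*(-44)))**2 - D = (25 + (-38 - 1*(-44)))**2 - 1*(-8244) = (25 + (-38 + 44))**2 + 8244 = (25 + 6)**2 + 8244 = 31**2 + 8244 = 961 + 8244 = 9205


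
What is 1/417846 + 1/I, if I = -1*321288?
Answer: -133/184915848 ≈ -7.1925e-7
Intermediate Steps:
I = -321288
1/417846 + 1/I = 1/417846 + 1/(-321288) = 1/417846 - 1/321288 = -133/184915848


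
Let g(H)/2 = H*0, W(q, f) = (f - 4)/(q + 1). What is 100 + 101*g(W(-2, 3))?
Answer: 100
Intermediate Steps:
W(q, f) = (-4 + f)/(1 + q)
g(H) = 0 (g(H) = 2*(H*0) = 2*0 = 0)
100 + 101*g(W(-2, 3)) = 100 + 101*0 = 100 + 0 = 100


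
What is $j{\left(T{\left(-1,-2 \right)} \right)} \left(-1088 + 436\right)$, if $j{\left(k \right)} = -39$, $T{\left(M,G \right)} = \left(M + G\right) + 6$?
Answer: $25428$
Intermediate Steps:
$T{\left(M,G \right)} = 6 + G + M$ ($T{\left(M,G \right)} = \left(G + M\right) + 6 = 6 + G + M$)
$j{\left(T{\left(-1,-2 \right)} \right)} \left(-1088 + 436\right) = - 39 \left(-1088 + 436\right) = \left(-39\right) \left(-652\right) = 25428$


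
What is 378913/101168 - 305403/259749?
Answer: 3215488673/1251346992 ≈ 2.5696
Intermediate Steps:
378913/101168 - 305403/259749 = 378913*(1/101168) - 305403*1/259749 = 378913/101168 - 14543/12369 = 3215488673/1251346992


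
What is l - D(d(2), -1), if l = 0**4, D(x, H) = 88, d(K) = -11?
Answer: -88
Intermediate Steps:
l = 0
l - D(d(2), -1) = 0 - 1*88 = 0 - 88 = -88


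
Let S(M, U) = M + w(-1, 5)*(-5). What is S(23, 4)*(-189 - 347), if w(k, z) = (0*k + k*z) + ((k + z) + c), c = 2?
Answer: -9648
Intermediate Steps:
w(k, z) = 2 + k + z + k*z (w(k, z) = (0*k + k*z) + ((k + z) + 2) = (0 + k*z) + (2 + k + z) = k*z + (2 + k + z) = 2 + k + z + k*z)
S(M, U) = -5 + M (S(M, U) = M + (2 - 1 + 5 - 1*5)*(-5) = M + (2 - 1 + 5 - 5)*(-5) = M + 1*(-5) = M - 5 = -5 + M)
S(23, 4)*(-189 - 347) = (-5 + 23)*(-189 - 347) = 18*(-536) = -9648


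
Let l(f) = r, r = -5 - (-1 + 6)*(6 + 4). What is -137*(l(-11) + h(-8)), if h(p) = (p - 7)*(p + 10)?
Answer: 11645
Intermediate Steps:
r = -55 (r = -5 - 5*10 = -5 - 1*50 = -5 - 50 = -55)
h(p) = (-7 + p)*(10 + p)
l(f) = -55
-137*(l(-11) + h(-8)) = -137*(-55 + (-70 + (-8)² + 3*(-8))) = -137*(-55 + (-70 + 64 - 24)) = -137*(-55 - 30) = -137*(-85) = 11645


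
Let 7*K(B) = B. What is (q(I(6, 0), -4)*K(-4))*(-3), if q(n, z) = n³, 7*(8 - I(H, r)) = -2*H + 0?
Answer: 3773184/2401 ≈ 1571.5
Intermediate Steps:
I(H, r) = 8 + 2*H/7 (I(H, r) = 8 - (-2*H + 0)/7 = 8 - (-2)*H/7 = 8 + 2*H/7)
K(B) = B/7
(q(I(6, 0), -4)*K(-4))*(-3) = ((8 + (2/7)*6)³*((⅐)*(-4)))*(-3) = ((8 + 12/7)³*(-4/7))*(-3) = ((68/7)³*(-4/7))*(-3) = ((314432/343)*(-4/7))*(-3) = -1257728/2401*(-3) = 3773184/2401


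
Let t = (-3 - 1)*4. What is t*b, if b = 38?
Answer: -608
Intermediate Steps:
t = -16 (t = -4*4 = -16)
t*b = -16*38 = -608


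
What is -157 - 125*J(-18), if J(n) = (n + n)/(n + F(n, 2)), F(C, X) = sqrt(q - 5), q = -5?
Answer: -66719/167 - 2250*I*sqrt(10)/167 ≈ -399.52 - 42.606*I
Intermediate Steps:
F(C, X) = I*sqrt(10) (F(C, X) = sqrt(-5 - 5) = sqrt(-10) = I*sqrt(10))
J(n) = 2*n/(n + I*sqrt(10)) (J(n) = (n + n)/(n + I*sqrt(10)) = (2*n)/(n + I*sqrt(10)) = 2*n/(n + I*sqrt(10)))
-157 - 125*J(-18) = -157 - 250*(-18)/(-18 + I*sqrt(10)) = -157 - (-4500)/(-18 + I*sqrt(10)) = -157 + 4500/(-18 + I*sqrt(10))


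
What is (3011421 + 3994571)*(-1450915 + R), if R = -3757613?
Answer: -36490905499776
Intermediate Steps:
(3011421 + 3994571)*(-1450915 + R) = (3011421 + 3994571)*(-1450915 - 3757613) = 7005992*(-5208528) = -36490905499776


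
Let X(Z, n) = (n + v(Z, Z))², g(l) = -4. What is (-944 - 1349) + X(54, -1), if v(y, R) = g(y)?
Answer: -2268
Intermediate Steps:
v(y, R) = -4
X(Z, n) = (-4 + n)² (X(Z, n) = (n - 4)² = (-4 + n)²)
(-944 - 1349) + X(54, -1) = (-944 - 1349) + (-4 - 1)² = -2293 + (-5)² = -2293 + 25 = -2268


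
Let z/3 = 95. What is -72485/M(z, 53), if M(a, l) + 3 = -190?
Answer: 72485/193 ≈ 375.57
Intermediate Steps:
z = 285 (z = 3*95 = 285)
M(a, l) = -193 (M(a, l) = -3 - 190 = -193)
-72485/M(z, 53) = -72485/(-193) = -72485*(-1/193) = 72485/193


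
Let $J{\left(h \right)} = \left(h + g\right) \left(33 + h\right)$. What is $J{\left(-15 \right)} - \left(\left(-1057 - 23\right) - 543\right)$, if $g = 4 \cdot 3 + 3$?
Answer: $1623$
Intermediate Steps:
$g = 15$ ($g = 12 + 3 = 15$)
$J{\left(h \right)} = \left(15 + h\right) \left(33 + h\right)$ ($J{\left(h \right)} = \left(h + 15\right) \left(33 + h\right) = \left(15 + h\right) \left(33 + h\right)$)
$J{\left(-15 \right)} - \left(\left(-1057 - 23\right) - 543\right) = \left(495 + \left(-15\right)^{2} + 48 \left(-15\right)\right) - \left(\left(-1057 - 23\right) - 543\right) = \left(495 + 225 - 720\right) - \left(-1080 - 543\right) = 0 - -1623 = 0 + 1623 = 1623$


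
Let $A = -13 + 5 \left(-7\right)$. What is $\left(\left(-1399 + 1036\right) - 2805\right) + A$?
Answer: $-3216$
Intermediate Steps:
$A = -48$ ($A = -13 - 35 = -48$)
$\left(\left(-1399 + 1036\right) - 2805\right) + A = \left(\left(-1399 + 1036\right) - 2805\right) - 48 = \left(-363 - 2805\right) - 48 = -3168 - 48 = -3216$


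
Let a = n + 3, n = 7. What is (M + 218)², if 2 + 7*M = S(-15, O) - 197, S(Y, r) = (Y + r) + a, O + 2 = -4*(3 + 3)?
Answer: 1679616/49 ≈ 34278.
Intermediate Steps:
O = -26 (O = -2 - 4*(3 + 3) = -2 - 4*6 = -2 - 24 = -26)
a = 10 (a = 7 + 3 = 10)
S(Y, r) = 10 + Y + r (S(Y, r) = (Y + r) + 10 = 10 + Y + r)
M = -230/7 (M = -2/7 + ((10 - 15 - 26) - 197)/7 = -2/7 + (-31 - 197)/7 = -2/7 + (⅐)*(-228) = -2/7 - 228/7 = -230/7 ≈ -32.857)
(M + 218)² = (-230/7 + 218)² = (1296/7)² = 1679616/49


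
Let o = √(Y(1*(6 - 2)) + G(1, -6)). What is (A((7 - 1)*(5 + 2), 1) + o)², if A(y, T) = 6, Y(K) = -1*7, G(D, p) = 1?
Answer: (6 + I*√6)² ≈ 30.0 + 29.394*I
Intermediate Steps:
Y(K) = -7
o = I*√6 (o = √(-7 + 1) = √(-6) = I*√6 ≈ 2.4495*I)
(A((7 - 1)*(5 + 2), 1) + o)² = (6 + I*√6)²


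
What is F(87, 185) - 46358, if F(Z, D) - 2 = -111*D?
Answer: -66891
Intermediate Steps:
F(Z, D) = 2 - 111*D
F(87, 185) - 46358 = (2 - 111*185) - 46358 = (2 - 20535) - 46358 = -20533 - 46358 = -66891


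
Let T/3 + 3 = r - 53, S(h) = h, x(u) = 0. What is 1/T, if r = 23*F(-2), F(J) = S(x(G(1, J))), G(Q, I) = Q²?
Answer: -1/168 ≈ -0.0059524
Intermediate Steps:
F(J) = 0
r = 0 (r = 23*0 = 0)
T = -168 (T = -9 + 3*(0 - 53) = -9 + 3*(-53) = -9 - 159 = -168)
1/T = 1/(-168) = -1/168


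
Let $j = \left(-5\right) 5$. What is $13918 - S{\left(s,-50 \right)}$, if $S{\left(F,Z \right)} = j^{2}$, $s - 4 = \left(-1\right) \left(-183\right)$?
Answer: $13293$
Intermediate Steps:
$s = 187$ ($s = 4 - -183 = 4 + 183 = 187$)
$j = -25$
$S{\left(F,Z \right)} = 625$ ($S{\left(F,Z \right)} = \left(-25\right)^{2} = 625$)
$13918 - S{\left(s,-50 \right)} = 13918 - 625 = 13293$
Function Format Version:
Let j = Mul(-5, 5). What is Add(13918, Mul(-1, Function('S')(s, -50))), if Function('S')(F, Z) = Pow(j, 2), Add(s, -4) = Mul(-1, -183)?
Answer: 13293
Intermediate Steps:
s = 187 (s = Add(4, Mul(-1, -183)) = Add(4, 183) = 187)
j = -25
Function('S')(F, Z) = 625 (Function('S')(F, Z) = Pow(-25, 2) = 625)
Add(13918, Mul(-1, Function('S')(s, -50))) = Add(13918, Mul(-1, 625)) = Add(13918, -625) = 13293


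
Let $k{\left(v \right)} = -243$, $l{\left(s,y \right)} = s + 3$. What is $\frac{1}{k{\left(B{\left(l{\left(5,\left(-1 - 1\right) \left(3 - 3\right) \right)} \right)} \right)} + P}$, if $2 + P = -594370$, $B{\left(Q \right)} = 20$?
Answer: $- \frac{1}{594615} \approx -1.6818 \cdot 10^{-6}$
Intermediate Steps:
$l{\left(s,y \right)} = 3 + s$
$P = -594372$ ($P = -2 - 594370 = -594372$)
$\frac{1}{k{\left(B{\left(l{\left(5,\left(-1 - 1\right) \left(3 - 3\right) \right)} \right)} \right)} + P} = \frac{1}{-243 - 594372} = \frac{1}{-594615} = - \frac{1}{594615}$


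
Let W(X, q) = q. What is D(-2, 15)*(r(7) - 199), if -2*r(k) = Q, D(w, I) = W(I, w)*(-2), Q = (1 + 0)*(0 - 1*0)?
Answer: -796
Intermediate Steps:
Q = 0 (Q = 1*(0 + 0) = 1*0 = 0)
D(w, I) = -2*w (D(w, I) = w*(-2) = -2*w)
r(k) = 0 (r(k) = -½*0 = 0)
D(-2, 15)*(r(7) - 199) = (-2*(-2))*(0 - 199) = 4*(-199) = -796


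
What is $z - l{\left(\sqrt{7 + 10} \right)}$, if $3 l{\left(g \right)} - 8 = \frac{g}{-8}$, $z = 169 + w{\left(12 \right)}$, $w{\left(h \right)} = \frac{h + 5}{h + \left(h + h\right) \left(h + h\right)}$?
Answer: $\frac{32607}{196} + \frac{\sqrt{17}}{24} \approx 166.53$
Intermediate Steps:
$w{\left(h \right)} = \frac{5 + h}{h + 4 h^{2}}$ ($w{\left(h \right)} = \frac{5 + h}{h + 2 h 2 h} = \frac{5 + h}{h + 4 h^{2}}$)
$z = \frac{99389}{588}$ ($z = 169 + \frac{5 + 12}{12 \left(1 + 4 \cdot 12\right)} = 169 + \frac{1}{12} \frac{1}{1 + 48} \cdot 17 = 169 + \frac{1}{12} \cdot \frac{1}{49} \cdot 17 = 169 + \frac{17}{588} = \frac{99389}{588} \approx 169.03$)
$l{\left(g \right)} = \frac{8}{3} - \frac{g}{24}$ ($l{\left(g \right)} = \frac{8}{3} + \frac{g \frac{1}{-8}}{3} = \frac{8}{3} + \frac{g \left(- \frac{1}{8}\right)}{3} = \frac{8}{3} + \frac{\left(- \frac{1}{8}\right) g}{3} = \frac{8}{3} - \frac{g}{24}$)
$z - l{\left(\sqrt{7 + 10} \right)} = \frac{99389}{588} - \left(\frac{8}{3} - \frac{\sqrt{7 + 10}}{24}\right) = \frac{99389}{588} - \left(\frac{8}{3} - \frac{\sqrt{17}}{24}\right) = \frac{32607}{196} + \frac{\sqrt{17}}{24}$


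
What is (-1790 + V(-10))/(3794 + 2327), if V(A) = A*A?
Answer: -1690/6121 ≈ -0.27610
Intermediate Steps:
V(A) = A²
(-1790 + V(-10))/(3794 + 2327) = (-1790 + (-10)²)/(3794 + 2327) = (-1790 + 100)/6121 = -1690*1/6121 = -1690/6121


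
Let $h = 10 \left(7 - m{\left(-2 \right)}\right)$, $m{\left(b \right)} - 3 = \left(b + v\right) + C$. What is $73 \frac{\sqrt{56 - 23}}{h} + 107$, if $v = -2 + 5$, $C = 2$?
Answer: $107 + \frac{73 \sqrt{33}}{10} \approx 148.94$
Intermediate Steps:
$v = 3$
$m{\left(b \right)} = 8 + b$ ($m{\left(b \right)} = 3 + \left(\left(b + 3\right) + 2\right) = 3 + \left(\left(3 + b\right) + 2\right) = 3 + \left(5 + b\right) = 8 + b$)
$h = 10$ ($h = 10 \left(7 - \left(8 - 2\right)\right) = 10 \left(7 - 6\right) = 10 \cdot 1 = 10$)
$73 \frac{\sqrt{56 - 23}}{h} + 107 = 73 \frac{\sqrt{56 - 23}}{10} + 107 = 73 \sqrt{33} \cdot \frac{1}{10} + 107 = 73 \frac{\sqrt{33}}{10} + 107 = \frac{73 \sqrt{33}}{10} + 107 = 107 + \frac{73 \sqrt{33}}{10}$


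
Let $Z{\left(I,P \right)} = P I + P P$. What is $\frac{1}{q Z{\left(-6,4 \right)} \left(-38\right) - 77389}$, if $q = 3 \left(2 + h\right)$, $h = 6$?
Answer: $- \frac{1}{70093} \approx -1.4267 \cdot 10^{-5}$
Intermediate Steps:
$Z{\left(I,P \right)} = P^{2} + I P$ ($Z{\left(I,P \right)} = I P + P^{2} = P^{2} + I P$)
$q = 24$ ($q = 3 \left(2 + 6\right) = 3 \cdot 8 = 24$)
$\frac{1}{q Z{\left(-6,4 \right)} \left(-38\right) - 77389} = \frac{1}{24 \cdot 4 \left(-6 + 4\right) \left(-38\right) - 77389} = \frac{1}{24 \cdot 4 \left(-2\right) \left(-38\right) - 77389} = \frac{1}{24 \left(-8\right) \left(-38\right) - 77389} = \frac{1}{\left(-192\right) \left(-38\right) - 77389} = \frac{1}{7296 - 77389} = \frac{1}{-70093} = - \frac{1}{70093}$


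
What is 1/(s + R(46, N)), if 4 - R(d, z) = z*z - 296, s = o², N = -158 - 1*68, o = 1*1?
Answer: -1/50775 ≈ -1.9695e-5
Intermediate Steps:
o = 1
N = -226 (N = -158 - 68 = -226)
s = 1 (s = 1² = 1)
R(d, z) = 300 - z² (R(d, z) = 4 - (z*z - 296) = 4 - (z² - 296) = 4 - (-296 + z²) = 4 + (296 - z²) = 300 - z²)
1/(s + R(46, N)) = 1/(1 + (300 - 1*(-226)²)) = 1/(1 + (300 - 1*51076)) = 1/(1 + (300 - 51076)) = 1/(1 - 50776) = 1/(-50775) = -1/50775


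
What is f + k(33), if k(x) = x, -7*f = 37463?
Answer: -37232/7 ≈ -5318.9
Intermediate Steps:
f = -37463/7 (f = -⅐*37463 = -37463/7 ≈ -5351.9)
f + k(33) = -37463/7 + 33 = -37232/7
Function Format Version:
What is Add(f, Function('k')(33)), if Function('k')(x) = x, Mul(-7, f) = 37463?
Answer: Rational(-37232, 7) ≈ -5318.9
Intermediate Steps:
f = Rational(-37463, 7) (f = Mul(Rational(-1, 7), 37463) = Rational(-37463, 7) ≈ -5351.9)
Add(f, Function('k')(33)) = Add(Rational(-37463, 7), 33) = Rational(-37232, 7)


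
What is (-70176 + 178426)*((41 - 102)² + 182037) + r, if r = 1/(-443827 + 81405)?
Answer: 7287691571076999/362422 ≈ 2.0108e+10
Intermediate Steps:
r = -1/362422 (r = 1/(-362422) = -1/362422 ≈ -2.7592e-6)
(-70176 + 178426)*((41 - 102)² + 182037) + r = (-70176 + 178426)*((41 - 102)² + 182037) - 1/362422 = 108250*((-61)² + 182037) - 1/362422 = 108250*(3721 + 182037) - 1/362422 = 108250*185758 - 1/362422 = 20108303500 - 1/362422 = 7287691571076999/362422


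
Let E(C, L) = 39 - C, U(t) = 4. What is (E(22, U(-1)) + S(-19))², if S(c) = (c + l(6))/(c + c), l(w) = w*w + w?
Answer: 388129/1444 ≈ 268.79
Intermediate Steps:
l(w) = w + w² (l(w) = w² + w = w + w²)
S(c) = (42 + c)/(2*c) (S(c) = (c + 6*(1 + 6))/(c + c) = (c + 6*7)/((2*c)) = (c + 42)*(1/(2*c)) = (42 + c)*(1/(2*c)) = (42 + c)/(2*c))
(E(22, U(-1)) + S(-19))² = ((39 - 1*22) + (½)*(42 - 19)/(-19))² = ((39 - 22) + (½)*(-1/19)*23)² = (17 - 23/38)² = (623/38)² = 388129/1444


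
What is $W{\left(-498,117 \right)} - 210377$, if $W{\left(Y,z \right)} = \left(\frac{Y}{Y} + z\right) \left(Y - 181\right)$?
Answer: $-290499$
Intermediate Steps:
$W{\left(Y,z \right)} = \left(1 + z\right) \left(-181 + Y\right)$
$W{\left(-498,117 \right)} - 210377 = \left(-181 - 498 - 21177 - 58266\right) - 210377 = -80122 - 210377 = -290499$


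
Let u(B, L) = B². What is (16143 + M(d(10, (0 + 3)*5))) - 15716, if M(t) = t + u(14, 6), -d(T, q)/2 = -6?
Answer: 635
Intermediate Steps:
d(T, q) = 12 (d(T, q) = -2*(-6) = 12)
M(t) = 196 + t (M(t) = t + 14² = t + 196 = 196 + t)
(16143 + M(d(10, (0 + 3)*5))) - 15716 = (16143 + (196 + 12)) - 15716 = (16143 + 208) - 15716 = 16351 - 15716 = 635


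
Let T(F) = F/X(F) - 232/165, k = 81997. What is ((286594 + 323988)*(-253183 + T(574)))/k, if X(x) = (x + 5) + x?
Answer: -29409886476875422/15599519265 ≈ -1.8853e+6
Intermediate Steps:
X(x) = 5 + 2*x (X(x) = (5 + x) + x = 5 + 2*x)
T(F) = -232/165 + F/(5 + 2*F) (T(F) = F/(5 + 2*F) - 232/165 = -232/165 + F/(5 + 2*F))
((286594 + 323988)*(-253183 + T(574)))/k = ((286594 + 323988)*(-253183 + (-1160 - 299*574)/(165*(5 + 2*574))))/81997 = (610582*(-253183 + (-1160 - 171626)/(165*(5 + 1148))))*(1/81997) = (610582*(-253183 + (1/165)*(-172786)/1153))*(1/81997) = (610582*(-253183 + (1/165)*(1/1153)*(-172786)))*(1/81997) = (610582*(-253183 - 172786/190245))*(1/81997) = (610582*(-48166972621/190245))*(1/81997) = -29409886476875422/190245*1/81997 = -29409886476875422/15599519265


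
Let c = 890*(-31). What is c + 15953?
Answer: -11637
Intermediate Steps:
c = -27590
c + 15953 = -27590 + 15953 = -11637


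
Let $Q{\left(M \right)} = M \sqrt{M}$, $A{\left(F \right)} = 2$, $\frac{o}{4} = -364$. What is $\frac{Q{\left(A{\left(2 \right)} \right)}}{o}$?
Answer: $- \frac{\sqrt{2}}{728} \approx -0.0019426$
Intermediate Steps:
$o = -1456$ ($o = 4 \left(-364\right) = -1456$)
$Q{\left(M \right)} = M^{\frac{3}{2}}$
$\frac{Q{\left(A{\left(2 \right)} \right)}}{o} = \frac{2^{\frac{3}{2}}}{-1456} = 2 \sqrt{2} \left(- \frac{1}{1456}\right) = - \frac{\sqrt{2}}{728}$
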